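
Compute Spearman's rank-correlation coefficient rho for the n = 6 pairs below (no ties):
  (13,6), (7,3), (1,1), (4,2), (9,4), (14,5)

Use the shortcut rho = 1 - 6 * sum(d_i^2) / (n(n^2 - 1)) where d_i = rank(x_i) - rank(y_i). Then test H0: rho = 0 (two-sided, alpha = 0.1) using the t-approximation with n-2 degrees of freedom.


Step 1: Rank x and y separately (midranks; no ties here).
rank(x): 13->5, 7->3, 1->1, 4->2, 9->4, 14->6
rank(y): 6->6, 3->3, 1->1, 2->2, 4->4, 5->5
Step 2: d_i = R_x(i) - R_y(i); compute d_i^2.
  (5-6)^2=1, (3-3)^2=0, (1-1)^2=0, (2-2)^2=0, (4-4)^2=0, (6-5)^2=1
sum(d^2) = 2.
Step 3: rho = 1 - 6*2 / (6*(6^2 - 1)) = 1 - 12/210 = 0.942857.
Step 4: Under H0, t = rho * sqrt((n-2)/(1-rho^2)) = 5.6595 ~ t(4).
Step 5: Two-sided p-value from the t-distribution with 4 df = 0.004805.
Step 6: alpha = 0.1. reject H0.

rho = 0.9429, p = 0.004805, reject H0 at alpha = 0.1.


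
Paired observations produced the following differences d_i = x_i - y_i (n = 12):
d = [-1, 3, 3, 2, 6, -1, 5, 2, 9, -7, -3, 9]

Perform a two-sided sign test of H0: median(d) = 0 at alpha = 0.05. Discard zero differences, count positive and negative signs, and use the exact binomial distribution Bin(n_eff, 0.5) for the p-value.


Step 1: Discard zero differences. Original n = 12; n_eff = number of nonzero differences = 12.
Nonzero differences (with sign): -1, +3, +3, +2, +6, -1, +5, +2, +9, -7, -3, +9
Step 2: Count signs: positive = 8, negative = 4.
Step 3: Under H0: P(positive) = 0.5, so the number of positives S ~ Bin(12, 0.5).
Step 4: Two-sided exact p-value = sum of Bin(12,0.5) probabilities at or below the observed probability = 0.387695.
Step 5: alpha = 0.05. fail to reject H0.

n_eff = 12, pos = 8, neg = 4, p = 0.387695, fail to reject H0.


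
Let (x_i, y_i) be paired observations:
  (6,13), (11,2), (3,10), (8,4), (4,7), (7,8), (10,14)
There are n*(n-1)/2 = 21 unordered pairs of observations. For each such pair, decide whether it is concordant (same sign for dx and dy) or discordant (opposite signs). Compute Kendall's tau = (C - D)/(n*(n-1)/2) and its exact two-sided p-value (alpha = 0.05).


Step 1: Enumerate the 21 unordered pairs (i,j) with i<j and classify each by sign(x_j-x_i) * sign(y_j-y_i).
  (1,2):dx=+5,dy=-11->D; (1,3):dx=-3,dy=-3->C; (1,4):dx=+2,dy=-9->D; (1,5):dx=-2,dy=-6->C
  (1,6):dx=+1,dy=-5->D; (1,7):dx=+4,dy=+1->C; (2,3):dx=-8,dy=+8->D; (2,4):dx=-3,dy=+2->D
  (2,5):dx=-7,dy=+5->D; (2,6):dx=-4,dy=+6->D; (2,7):dx=-1,dy=+12->D; (3,4):dx=+5,dy=-6->D
  (3,5):dx=+1,dy=-3->D; (3,6):dx=+4,dy=-2->D; (3,7):dx=+7,dy=+4->C; (4,5):dx=-4,dy=+3->D
  (4,6):dx=-1,dy=+4->D; (4,7):dx=+2,dy=+10->C; (5,6):dx=+3,dy=+1->C; (5,7):dx=+6,dy=+7->C
  (6,7):dx=+3,dy=+6->C
Step 2: C = 8, D = 13, total pairs = 21.
Step 3: tau = (C - D)/(n(n-1)/2) = (8 - 13)/21 = -0.238095.
Step 4: Exact two-sided p-value (enumerate n! = 5040 permutations of y under H0): p = 0.561905.
Step 5: alpha = 0.05. fail to reject H0.

tau_b = -0.2381 (C=8, D=13), p = 0.561905, fail to reject H0.


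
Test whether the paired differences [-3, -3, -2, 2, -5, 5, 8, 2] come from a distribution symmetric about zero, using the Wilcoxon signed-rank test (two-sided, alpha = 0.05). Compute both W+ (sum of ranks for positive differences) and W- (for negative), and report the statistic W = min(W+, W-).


Step 1: Drop any zero differences (none here) and take |d_i|.
|d| = [3, 3, 2, 2, 5, 5, 8, 2]
Step 2: Midrank |d_i| (ties get averaged ranks).
ranks: |3|->4.5, |3|->4.5, |2|->2, |2|->2, |5|->6.5, |5|->6.5, |8|->8, |2|->2
Step 3: Attach original signs; sum ranks with positive sign and with negative sign.
W+ = 2 + 6.5 + 8 + 2 = 18.5
W- = 4.5 + 4.5 + 2 + 6.5 = 17.5
(Check: W+ + W- = 36 should equal n(n+1)/2 = 36.)
Step 4: Test statistic W = min(W+, W-) = 17.5.
Step 5: Ties in |d|, so use the tie-corrected normal approximation.
        E[W] = n(n+1)/4 = 8*9/4 = 18.
        Tie groups: |d|=2 (t=3), |d|=3 (t=2), |d|=5 (t=2); sum(t^3 - t) = 36.
        Var[W] = n(n+1)(2n+1)/24 - sum(t^3-t)/48 = 1224/24 - 36/48 = 50.25.
        z = (W - E[W]) / sqrt(Var[W]) = (17.5 - 18) / 7.0887 = -0.0705.
        Two-sided p = 2*Phi(z) = 0.943768.
Step 6: alpha = 0.05. fail to reject H0.

W+ = 18.5, W- = 17.5, W = min = 17.5, p = 0.943768, fail to reject H0.


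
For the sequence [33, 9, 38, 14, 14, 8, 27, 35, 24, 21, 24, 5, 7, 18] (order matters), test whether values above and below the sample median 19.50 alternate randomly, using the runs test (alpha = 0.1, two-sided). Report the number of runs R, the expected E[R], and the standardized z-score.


Step 1: Compute median = 19.50; label A = above, B = below.
Labels in order: ABABBBAAAAABBB  (n_A = 7, n_B = 7)
Step 2: Count runs R = 6.
Step 3: Under H0 (random ordering), E[R] = 2*n_A*n_B/(n_A+n_B) + 1 = 2*7*7/14 + 1 = 8.0000.
        Var[R] = 2*n_A*n_B*(2*n_A*n_B - n_A - n_B) / ((n_A+n_B)^2 * (n_A+n_B-1)) = 8232/2548 = 3.2308.
        SD[R] = 1.7974.
Step 4: Continuity-corrected z = (R + 0.5 - E[R]) / SD[R] = (6 + 0.5 - 8.0000) / 1.7974 = -0.8345.
Step 5: Two-sided p-value via normal approximation = 2*(1 - Phi(|z|)) = 0.403986.
Step 6: alpha = 0.1. fail to reject H0.

R = 6, z = -0.8345, p = 0.403986, fail to reject H0.


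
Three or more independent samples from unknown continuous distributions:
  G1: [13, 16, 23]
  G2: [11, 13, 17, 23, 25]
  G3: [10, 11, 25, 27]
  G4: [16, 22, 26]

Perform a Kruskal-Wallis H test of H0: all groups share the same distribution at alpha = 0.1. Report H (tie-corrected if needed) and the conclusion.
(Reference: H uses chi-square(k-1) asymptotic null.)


Step 1: Combine all N = 15 observations and assign midranks.
sorted (value, group, rank): (10,G3,1), (11,G2,2.5), (11,G3,2.5), (13,G1,4.5), (13,G2,4.5), (16,G1,6.5), (16,G4,6.5), (17,G2,8), (22,G4,9), (23,G1,10.5), (23,G2,10.5), (25,G2,12.5), (25,G3,12.5), (26,G4,14), (27,G3,15)
Step 2: Sum ranks within each group.
R_1 = 21.5 (n_1 = 3)
R_2 = 38 (n_2 = 5)
R_3 = 31 (n_3 = 4)
R_4 = 29.5 (n_4 = 3)
Step 3: H = 12/(N(N+1)) * sum(R_i^2/n_i) - 3(N+1)
     = 12/(15*16) * (21.5^2/3 + 38^2/5 + 31^2/4 + 29.5^2/3) - 3*16
     = 0.050000 * 973.217 - 48
     = 0.660833.
Step 4: Ties present; correction factor C = 1 - 30/(15^3 - 15) = 0.991071. Corrected H = 0.660833 / 0.991071 = 0.666787.
Step 5: Under H0, H ~ chi^2(3); p-value = 0.880987.
Step 6: alpha = 0.1. fail to reject H0.

H = 0.6668, df = 3, p = 0.880987, fail to reject H0.


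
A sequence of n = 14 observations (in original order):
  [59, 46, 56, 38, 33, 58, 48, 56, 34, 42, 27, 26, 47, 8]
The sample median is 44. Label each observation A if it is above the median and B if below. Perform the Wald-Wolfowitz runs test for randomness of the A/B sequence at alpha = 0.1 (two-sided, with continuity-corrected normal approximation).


Step 1: Compute median = 44; label A = above, B = below.
Labels in order: AAABBAAABBBBAB  (n_A = 7, n_B = 7)
Step 2: Count runs R = 6.
Step 3: Under H0 (random ordering), E[R] = 2*n_A*n_B/(n_A+n_B) + 1 = 2*7*7/14 + 1 = 8.0000.
        Var[R] = 2*n_A*n_B*(2*n_A*n_B - n_A - n_B) / ((n_A+n_B)^2 * (n_A+n_B-1)) = 8232/2548 = 3.2308.
        SD[R] = 1.7974.
Step 4: Continuity-corrected z = (R + 0.5 - E[R]) / SD[R] = (6 + 0.5 - 8.0000) / 1.7974 = -0.8345.
Step 5: Two-sided p-value via normal approximation = 2*(1 - Phi(|z|)) = 0.403986.
Step 6: alpha = 0.1. fail to reject H0.

R = 6, z = -0.8345, p = 0.403986, fail to reject H0.


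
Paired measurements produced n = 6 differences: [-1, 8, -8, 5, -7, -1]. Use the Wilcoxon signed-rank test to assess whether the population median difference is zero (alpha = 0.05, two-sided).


Step 1: Drop any zero differences (none here) and take |d_i|.
|d| = [1, 8, 8, 5, 7, 1]
Step 2: Midrank |d_i| (ties get averaged ranks).
ranks: |1|->1.5, |8|->5.5, |8|->5.5, |5|->3, |7|->4, |1|->1.5
Step 3: Attach original signs; sum ranks with positive sign and with negative sign.
W+ = 5.5 + 3 = 8.5
W- = 1.5 + 5.5 + 4 + 1.5 = 12.5
(Check: W+ + W- = 21 should equal n(n+1)/2 = 21.)
Step 4: Test statistic W = min(W+, W-) = 8.5.
Step 5: Ties in |d|, so use the tie-corrected normal approximation.
        E[W] = n(n+1)/4 = 6*7/4 = 10.5.
        Tie groups: |d|=1 (t=2), |d|=8 (t=2); sum(t^3 - t) = 12.
        Var[W] = n(n+1)(2n+1)/24 - sum(t^3-t)/48 = 546/24 - 12/48 = 22.5.
        z = (W - E[W]) / sqrt(Var[W]) = (8.5 - 10.5) / 4.7434 = -0.4216.
        Two-sided p = 2*Phi(z) = 0.673290.
Step 6: alpha = 0.05. fail to reject H0.

W+ = 8.5, W- = 12.5, W = min = 8.5, p = 0.673290, fail to reject H0.


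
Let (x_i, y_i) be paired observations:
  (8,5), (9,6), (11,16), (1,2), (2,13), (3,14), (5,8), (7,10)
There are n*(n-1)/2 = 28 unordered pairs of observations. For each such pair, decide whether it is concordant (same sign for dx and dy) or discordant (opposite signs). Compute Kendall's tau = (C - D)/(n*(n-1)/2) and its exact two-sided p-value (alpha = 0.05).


Step 1: Enumerate the 28 unordered pairs (i,j) with i<j and classify each by sign(x_j-x_i) * sign(y_j-y_i).
  (1,2):dx=+1,dy=+1->C; (1,3):dx=+3,dy=+11->C; (1,4):dx=-7,dy=-3->C; (1,5):dx=-6,dy=+8->D
  (1,6):dx=-5,dy=+9->D; (1,7):dx=-3,dy=+3->D; (1,8):dx=-1,dy=+5->D; (2,3):dx=+2,dy=+10->C
  (2,4):dx=-8,dy=-4->C; (2,5):dx=-7,dy=+7->D; (2,6):dx=-6,dy=+8->D; (2,7):dx=-4,dy=+2->D
  (2,8):dx=-2,dy=+4->D; (3,4):dx=-10,dy=-14->C; (3,5):dx=-9,dy=-3->C; (3,6):dx=-8,dy=-2->C
  (3,7):dx=-6,dy=-8->C; (3,8):dx=-4,dy=-6->C; (4,5):dx=+1,dy=+11->C; (4,6):dx=+2,dy=+12->C
  (4,7):dx=+4,dy=+6->C; (4,8):dx=+6,dy=+8->C; (5,6):dx=+1,dy=+1->C; (5,7):dx=+3,dy=-5->D
  (5,8):dx=+5,dy=-3->D; (6,7):dx=+2,dy=-6->D; (6,8):dx=+4,dy=-4->D; (7,8):dx=+2,dy=+2->C
Step 2: C = 16, D = 12, total pairs = 28.
Step 3: tau = (C - D)/(n(n-1)/2) = (16 - 12)/28 = 0.142857.
Step 4: Exact two-sided p-value (enumerate n! = 40320 permutations of y under H0): p = 0.719544.
Step 5: alpha = 0.05. fail to reject H0.

tau_b = 0.1429 (C=16, D=12), p = 0.719544, fail to reject H0.


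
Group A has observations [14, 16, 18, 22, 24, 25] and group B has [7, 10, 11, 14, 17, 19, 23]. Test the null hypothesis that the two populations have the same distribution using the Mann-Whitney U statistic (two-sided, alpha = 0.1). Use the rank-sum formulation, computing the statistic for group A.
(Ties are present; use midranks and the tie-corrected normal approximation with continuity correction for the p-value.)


Step 1: Combine and sort all 13 observations; assign midranks.
sorted (value, group): (7,Y), (10,Y), (11,Y), (14,X), (14,Y), (16,X), (17,Y), (18,X), (19,Y), (22,X), (23,Y), (24,X), (25,X)
ranks: 7->1, 10->2, 11->3, 14->4.5, 14->4.5, 16->6, 17->7, 18->8, 19->9, 22->10, 23->11, 24->12, 25->13
Step 2: Rank sum for X: R1 = 4.5 + 6 + 8 + 10 + 12 + 13 = 53.5.
Step 3: U_X = R1 - n1(n1+1)/2 = 53.5 - 6*7/2 = 53.5 - 21 = 32.5.
       U_Y = n1*n2 - U_X = 42 - 32.5 = 9.5.
Step 4: Ties are present, so use the tie-corrected normal approximation (with continuity correction) for the p-value.
Step 5: p-value = 0.115582; compare to alpha = 0.1. fail to reject H0.

U_X = 32.5, p = 0.115582, fail to reject H0 at alpha = 0.1.


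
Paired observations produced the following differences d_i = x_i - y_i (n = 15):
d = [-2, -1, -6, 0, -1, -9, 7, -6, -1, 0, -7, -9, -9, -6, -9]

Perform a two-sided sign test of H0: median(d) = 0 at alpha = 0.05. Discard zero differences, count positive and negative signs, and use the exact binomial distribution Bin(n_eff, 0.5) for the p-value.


Step 1: Discard zero differences. Original n = 15; n_eff = number of nonzero differences = 13.
Nonzero differences (with sign): -2, -1, -6, -1, -9, +7, -6, -1, -7, -9, -9, -6, -9
Step 2: Count signs: positive = 1, negative = 12.
Step 3: Under H0: P(positive) = 0.5, so the number of positives S ~ Bin(13, 0.5).
Step 4: Two-sided exact p-value = sum of Bin(13,0.5) probabilities at or below the observed probability = 0.003418.
Step 5: alpha = 0.05. reject H0.

n_eff = 13, pos = 1, neg = 12, p = 0.003418, reject H0.


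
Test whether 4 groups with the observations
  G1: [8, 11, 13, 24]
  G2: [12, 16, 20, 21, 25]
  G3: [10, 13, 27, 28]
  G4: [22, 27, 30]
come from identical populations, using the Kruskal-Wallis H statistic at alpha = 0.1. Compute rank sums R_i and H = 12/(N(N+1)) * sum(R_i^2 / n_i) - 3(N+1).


Step 1: Combine all N = 16 observations and assign midranks.
sorted (value, group, rank): (8,G1,1), (10,G3,2), (11,G1,3), (12,G2,4), (13,G1,5.5), (13,G3,5.5), (16,G2,7), (20,G2,8), (21,G2,9), (22,G4,10), (24,G1,11), (25,G2,12), (27,G3,13.5), (27,G4,13.5), (28,G3,15), (30,G4,16)
Step 2: Sum ranks within each group.
R_1 = 20.5 (n_1 = 4)
R_2 = 40 (n_2 = 5)
R_3 = 36 (n_3 = 4)
R_4 = 39.5 (n_4 = 3)
Step 3: H = 12/(N(N+1)) * sum(R_i^2/n_i) - 3(N+1)
     = 12/(16*17) * (20.5^2/4 + 40^2/5 + 36^2/4 + 39.5^2/3) - 3*17
     = 0.044118 * 1269.15 - 51
     = 4.991728.
Step 4: Ties present; correction factor C = 1 - 12/(16^3 - 16) = 0.997059. Corrected H = 4.991728 / 0.997059 = 5.006453.
Step 5: Under H0, H ~ chi^2(3); p-value = 0.171325.
Step 6: alpha = 0.1. fail to reject H0.

H = 5.0065, df = 3, p = 0.171325, fail to reject H0.


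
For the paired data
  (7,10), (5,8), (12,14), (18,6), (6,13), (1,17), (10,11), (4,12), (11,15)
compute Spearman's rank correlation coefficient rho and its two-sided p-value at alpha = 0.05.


Step 1: Rank x and y separately (midranks; no ties here).
rank(x): 7->5, 5->3, 12->8, 18->9, 6->4, 1->1, 10->6, 4->2, 11->7
rank(y): 10->3, 8->2, 14->7, 6->1, 13->6, 17->9, 11->4, 12->5, 15->8
Step 2: d_i = R_x(i) - R_y(i); compute d_i^2.
  (5-3)^2=4, (3-2)^2=1, (8-7)^2=1, (9-1)^2=64, (4-6)^2=4, (1-9)^2=64, (6-4)^2=4, (2-5)^2=9, (7-8)^2=1
sum(d^2) = 152.
Step 3: rho = 1 - 6*152 / (9*(9^2 - 1)) = 1 - 912/720 = -0.266667.
Step 4: Under H0, t = rho * sqrt((n-2)/(1-rho^2)) = -0.7320 ~ t(7).
Step 5: Two-sided p-value from the t-distribution with 7 df = 0.487922.
Step 6: alpha = 0.05. fail to reject H0.

rho = -0.2667, p = 0.487922, fail to reject H0 at alpha = 0.05.


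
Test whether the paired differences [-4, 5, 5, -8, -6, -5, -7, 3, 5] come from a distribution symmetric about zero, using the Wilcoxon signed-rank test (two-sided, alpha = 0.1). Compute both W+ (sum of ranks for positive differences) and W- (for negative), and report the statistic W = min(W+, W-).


Step 1: Drop any zero differences (none here) and take |d_i|.
|d| = [4, 5, 5, 8, 6, 5, 7, 3, 5]
Step 2: Midrank |d_i| (ties get averaged ranks).
ranks: |4|->2, |5|->4.5, |5|->4.5, |8|->9, |6|->7, |5|->4.5, |7|->8, |3|->1, |5|->4.5
Step 3: Attach original signs; sum ranks with positive sign and with negative sign.
W+ = 4.5 + 4.5 + 1 + 4.5 = 14.5
W- = 2 + 9 + 7 + 4.5 + 8 = 30.5
(Check: W+ + W- = 45 should equal n(n+1)/2 = 45.)
Step 4: Test statistic W = min(W+, W-) = 14.5.
Step 5: Ties in |d|, so use the tie-corrected normal approximation.
        E[W] = n(n+1)/4 = 9*10/4 = 22.5.
        Tie groups: |d|=5 (t=4); sum(t^3 - t) = 60.
        Var[W] = n(n+1)(2n+1)/24 - sum(t^3-t)/48 = 1710/24 - 60/48 = 70.
        z = (W - E[W]) / sqrt(Var[W]) = (14.5 - 22.5) / 8.3666 = -0.9562.
        Two-sided p = 2*Phi(z) = 0.338980.
Step 6: alpha = 0.1. fail to reject H0.

W+ = 14.5, W- = 30.5, W = min = 14.5, p = 0.338980, fail to reject H0.


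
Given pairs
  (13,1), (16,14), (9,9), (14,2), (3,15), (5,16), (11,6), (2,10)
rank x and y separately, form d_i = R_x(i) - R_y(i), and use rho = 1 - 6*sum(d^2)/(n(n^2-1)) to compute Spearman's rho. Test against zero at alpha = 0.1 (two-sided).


Step 1: Rank x and y separately (midranks; no ties here).
rank(x): 13->6, 16->8, 9->4, 14->7, 3->2, 5->3, 11->5, 2->1
rank(y): 1->1, 14->6, 9->4, 2->2, 15->7, 16->8, 6->3, 10->5
Step 2: d_i = R_x(i) - R_y(i); compute d_i^2.
  (6-1)^2=25, (8-6)^2=4, (4-4)^2=0, (7-2)^2=25, (2-7)^2=25, (3-8)^2=25, (5-3)^2=4, (1-5)^2=16
sum(d^2) = 124.
Step 3: rho = 1 - 6*124 / (8*(8^2 - 1)) = 1 - 744/504 = -0.476190.
Step 4: Under H0, t = rho * sqrt((n-2)/(1-rho^2)) = -1.3265 ~ t(6).
Step 5: Two-sided p-value from the t-distribution with 6 df = 0.232936.
Step 6: alpha = 0.1. fail to reject H0.

rho = -0.4762, p = 0.232936, fail to reject H0 at alpha = 0.1.


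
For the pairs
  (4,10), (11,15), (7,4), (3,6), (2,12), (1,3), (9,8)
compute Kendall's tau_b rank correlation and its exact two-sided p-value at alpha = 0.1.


Step 1: Enumerate the 21 unordered pairs (i,j) with i<j and classify each by sign(x_j-x_i) * sign(y_j-y_i).
  (1,2):dx=+7,dy=+5->C; (1,3):dx=+3,dy=-6->D; (1,4):dx=-1,dy=-4->C; (1,5):dx=-2,dy=+2->D
  (1,6):dx=-3,dy=-7->C; (1,7):dx=+5,dy=-2->D; (2,3):dx=-4,dy=-11->C; (2,4):dx=-8,dy=-9->C
  (2,5):dx=-9,dy=-3->C; (2,6):dx=-10,dy=-12->C; (2,7):dx=-2,dy=-7->C; (3,4):dx=-4,dy=+2->D
  (3,5):dx=-5,dy=+8->D; (3,6):dx=-6,dy=-1->C; (3,7):dx=+2,dy=+4->C; (4,5):dx=-1,dy=+6->D
  (4,6):dx=-2,dy=-3->C; (4,7):dx=+6,dy=+2->C; (5,6):dx=-1,dy=-9->C; (5,7):dx=+7,dy=-4->D
  (6,7):dx=+8,dy=+5->C
Step 2: C = 14, D = 7, total pairs = 21.
Step 3: tau = (C - D)/(n(n-1)/2) = (14 - 7)/21 = 0.333333.
Step 4: Exact two-sided p-value (enumerate n! = 5040 permutations of y under H0): p = 0.381349.
Step 5: alpha = 0.1. fail to reject H0.

tau_b = 0.3333 (C=14, D=7), p = 0.381349, fail to reject H0.


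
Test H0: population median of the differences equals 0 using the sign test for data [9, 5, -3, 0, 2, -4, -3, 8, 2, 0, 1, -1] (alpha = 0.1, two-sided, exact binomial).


Step 1: Discard zero differences. Original n = 12; n_eff = number of nonzero differences = 10.
Nonzero differences (with sign): +9, +5, -3, +2, -4, -3, +8, +2, +1, -1
Step 2: Count signs: positive = 6, negative = 4.
Step 3: Under H0: P(positive) = 0.5, so the number of positives S ~ Bin(10, 0.5).
Step 4: Two-sided exact p-value = sum of Bin(10,0.5) probabilities at or below the observed probability = 0.753906.
Step 5: alpha = 0.1. fail to reject H0.

n_eff = 10, pos = 6, neg = 4, p = 0.753906, fail to reject H0.


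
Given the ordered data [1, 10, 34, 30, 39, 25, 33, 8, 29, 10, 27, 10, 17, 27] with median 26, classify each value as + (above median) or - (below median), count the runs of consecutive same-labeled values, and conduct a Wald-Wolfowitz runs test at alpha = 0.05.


Step 1: Compute median = 26; label A = above, B = below.
Labels in order: BBAAABABABABBA  (n_A = 7, n_B = 7)
Step 2: Count runs R = 10.
Step 3: Under H0 (random ordering), E[R] = 2*n_A*n_B/(n_A+n_B) + 1 = 2*7*7/14 + 1 = 8.0000.
        Var[R] = 2*n_A*n_B*(2*n_A*n_B - n_A - n_B) / ((n_A+n_B)^2 * (n_A+n_B-1)) = 8232/2548 = 3.2308.
        SD[R] = 1.7974.
Step 4: Continuity-corrected z = (R - 0.5 - E[R]) / SD[R] = (10 - 0.5 - 8.0000) / 1.7974 = 0.8345.
Step 5: Two-sided p-value via normal approximation = 2*(1 - Phi(|z|)) = 0.403986.
Step 6: alpha = 0.05. fail to reject H0.

R = 10, z = 0.8345, p = 0.403986, fail to reject H0.


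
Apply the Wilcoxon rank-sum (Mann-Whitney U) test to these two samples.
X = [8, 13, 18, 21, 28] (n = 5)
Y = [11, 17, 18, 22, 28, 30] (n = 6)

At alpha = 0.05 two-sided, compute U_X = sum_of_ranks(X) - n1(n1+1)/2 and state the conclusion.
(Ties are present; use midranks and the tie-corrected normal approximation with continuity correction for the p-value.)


Step 1: Combine and sort all 11 observations; assign midranks.
sorted (value, group): (8,X), (11,Y), (13,X), (17,Y), (18,X), (18,Y), (21,X), (22,Y), (28,X), (28,Y), (30,Y)
ranks: 8->1, 11->2, 13->3, 17->4, 18->5.5, 18->5.5, 21->7, 22->8, 28->9.5, 28->9.5, 30->11
Step 2: Rank sum for X: R1 = 1 + 3 + 5.5 + 7 + 9.5 = 26.
Step 3: U_X = R1 - n1(n1+1)/2 = 26 - 5*6/2 = 26 - 15 = 11.
       U_Y = n1*n2 - U_X = 30 - 11 = 19.
Step 4: Ties are present, so use the tie-corrected normal approximation (with continuity correction) for the p-value.
Step 5: p-value = 0.520916; compare to alpha = 0.05. fail to reject H0.

U_X = 11, p = 0.520916, fail to reject H0 at alpha = 0.05.


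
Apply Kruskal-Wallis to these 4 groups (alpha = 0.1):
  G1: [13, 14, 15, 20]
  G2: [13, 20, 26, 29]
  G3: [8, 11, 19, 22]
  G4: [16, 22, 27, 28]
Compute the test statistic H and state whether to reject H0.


Step 1: Combine all N = 16 observations and assign midranks.
sorted (value, group, rank): (8,G3,1), (11,G3,2), (13,G1,3.5), (13,G2,3.5), (14,G1,5), (15,G1,6), (16,G4,7), (19,G3,8), (20,G1,9.5), (20,G2,9.5), (22,G3,11.5), (22,G4,11.5), (26,G2,13), (27,G4,14), (28,G4,15), (29,G2,16)
Step 2: Sum ranks within each group.
R_1 = 24 (n_1 = 4)
R_2 = 42 (n_2 = 4)
R_3 = 22.5 (n_3 = 4)
R_4 = 47.5 (n_4 = 4)
Step 3: H = 12/(N(N+1)) * sum(R_i^2/n_i) - 3(N+1)
     = 12/(16*17) * (24^2/4 + 42^2/4 + 22.5^2/4 + 47.5^2/4) - 3*17
     = 0.044118 * 1275.62 - 51
     = 5.277574.
Step 4: Ties present; correction factor C = 1 - 18/(16^3 - 16) = 0.995588. Corrected H = 5.277574 / 0.995588 = 5.300960.
Step 5: Under H0, H ~ chi^2(3); p-value = 0.151040.
Step 6: alpha = 0.1. fail to reject H0.

H = 5.3010, df = 3, p = 0.151040, fail to reject H0.


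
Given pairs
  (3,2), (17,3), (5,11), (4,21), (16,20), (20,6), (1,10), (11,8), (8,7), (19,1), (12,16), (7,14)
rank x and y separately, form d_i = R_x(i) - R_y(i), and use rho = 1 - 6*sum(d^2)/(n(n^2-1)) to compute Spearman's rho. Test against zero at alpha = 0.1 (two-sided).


Step 1: Rank x and y separately (midranks; no ties here).
rank(x): 3->2, 17->10, 5->4, 4->3, 16->9, 20->12, 1->1, 11->7, 8->6, 19->11, 12->8, 7->5
rank(y): 2->2, 3->3, 11->8, 21->12, 20->11, 6->4, 10->7, 8->6, 7->5, 1->1, 16->10, 14->9
Step 2: d_i = R_x(i) - R_y(i); compute d_i^2.
  (2-2)^2=0, (10-3)^2=49, (4-8)^2=16, (3-12)^2=81, (9-11)^2=4, (12-4)^2=64, (1-7)^2=36, (7-6)^2=1, (6-5)^2=1, (11-1)^2=100, (8-10)^2=4, (5-9)^2=16
sum(d^2) = 372.
Step 3: rho = 1 - 6*372 / (12*(12^2 - 1)) = 1 - 2232/1716 = -0.300699.
Step 4: Under H0, t = rho * sqrt((n-2)/(1-rho^2)) = -0.9970 ~ t(10).
Step 5: Two-sided p-value from the t-distribution with 10 df = 0.342260.
Step 6: alpha = 0.1. fail to reject H0.

rho = -0.3007, p = 0.342260, fail to reject H0 at alpha = 0.1.


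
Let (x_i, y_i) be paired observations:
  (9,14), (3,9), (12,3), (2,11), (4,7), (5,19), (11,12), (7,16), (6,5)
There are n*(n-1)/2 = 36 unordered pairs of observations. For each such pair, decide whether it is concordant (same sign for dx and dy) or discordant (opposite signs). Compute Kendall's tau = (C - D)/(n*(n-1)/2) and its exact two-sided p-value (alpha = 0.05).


Step 1: Enumerate the 36 unordered pairs (i,j) with i<j and classify each by sign(x_j-x_i) * sign(y_j-y_i).
  (1,2):dx=-6,dy=-5->C; (1,3):dx=+3,dy=-11->D; (1,4):dx=-7,dy=-3->C; (1,5):dx=-5,dy=-7->C
  (1,6):dx=-4,dy=+5->D; (1,7):dx=+2,dy=-2->D; (1,8):dx=-2,dy=+2->D; (1,9):dx=-3,dy=-9->C
  (2,3):dx=+9,dy=-6->D; (2,4):dx=-1,dy=+2->D; (2,5):dx=+1,dy=-2->D; (2,6):dx=+2,dy=+10->C
  (2,7):dx=+8,dy=+3->C; (2,8):dx=+4,dy=+7->C; (2,9):dx=+3,dy=-4->D; (3,4):dx=-10,dy=+8->D
  (3,5):dx=-8,dy=+4->D; (3,6):dx=-7,dy=+16->D; (3,7):dx=-1,dy=+9->D; (3,8):dx=-5,dy=+13->D
  (3,9):dx=-6,dy=+2->D; (4,5):dx=+2,dy=-4->D; (4,6):dx=+3,dy=+8->C; (4,7):dx=+9,dy=+1->C
  (4,8):dx=+5,dy=+5->C; (4,9):dx=+4,dy=-6->D; (5,6):dx=+1,dy=+12->C; (5,7):dx=+7,dy=+5->C
  (5,8):dx=+3,dy=+9->C; (5,9):dx=+2,dy=-2->D; (6,7):dx=+6,dy=-7->D; (6,8):dx=+2,dy=-3->D
  (6,9):dx=+1,dy=-14->D; (7,8):dx=-4,dy=+4->D; (7,9):dx=-5,dy=-7->C; (8,9):dx=-1,dy=-11->C
Step 2: C = 15, D = 21, total pairs = 36.
Step 3: tau = (C - D)/(n(n-1)/2) = (15 - 21)/36 = -0.166667.
Step 4: Exact two-sided p-value (enumerate n! = 362880 permutations of y under H0): p = 0.612202.
Step 5: alpha = 0.05. fail to reject H0.

tau_b = -0.1667 (C=15, D=21), p = 0.612202, fail to reject H0.


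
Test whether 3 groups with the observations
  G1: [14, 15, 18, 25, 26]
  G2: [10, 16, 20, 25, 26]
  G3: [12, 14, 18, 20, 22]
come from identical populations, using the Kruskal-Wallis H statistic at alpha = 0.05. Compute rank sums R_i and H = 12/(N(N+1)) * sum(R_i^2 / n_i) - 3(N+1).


Step 1: Combine all N = 15 observations and assign midranks.
sorted (value, group, rank): (10,G2,1), (12,G3,2), (14,G1,3.5), (14,G3,3.5), (15,G1,5), (16,G2,6), (18,G1,7.5), (18,G3,7.5), (20,G2,9.5), (20,G3,9.5), (22,G3,11), (25,G1,12.5), (25,G2,12.5), (26,G1,14.5), (26,G2,14.5)
Step 2: Sum ranks within each group.
R_1 = 43 (n_1 = 5)
R_2 = 43.5 (n_2 = 5)
R_3 = 33.5 (n_3 = 5)
Step 3: H = 12/(N(N+1)) * sum(R_i^2/n_i) - 3(N+1)
     = 12/(15*16) * (43^2/5 + 43.5^2/5 + 33.5^2/5) - 3*16
     = 0.050000 * 972.7 - 48
     = 0.635000.
Step 4: Ties present; correction factor C = 1 - 30/(15^3 - 15) = 0.991071. Corrected H = 0.635000 / 0.991071 = 0.640721.
Step 5: Under H0, H ~ chi^2(2); p-value = 0.725887.
Step 6: alpha = 0.05. fail to reject H0.

H = 0.6407, df = 2, p = 0.725887, fail to reject H0.


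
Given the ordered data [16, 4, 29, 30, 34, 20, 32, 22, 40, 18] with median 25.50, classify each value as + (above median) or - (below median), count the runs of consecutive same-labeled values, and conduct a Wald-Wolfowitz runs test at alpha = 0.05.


Step 1: Compute median = 25.50; label A = above, B = below.
Labels in order: BBAAABABAB  (n_A = 5, n_B = 5)
Step 2: Count runs R = 7.
Step 3: Under H0 (random ordering), E[R] = 2*n_A*n_B/(n_A+n_B) + 1 = 2*5*5/10 + 1 = 6.0000.
        Var[R] = 2*n_A*n_B*(2*n_A*n_B - n_A - n_B) / ((n_A+n_B)^2 * (n_A+n_B-1)) = 2000/900 = 2.2222.
        SD[R] = 1.4907.
Step 4: Continuity-corrected z = (R - 0.5 - E[R]) / SD[R] = (7 - 0.5 - 6.0000) / 1.4907 = 0.3354.
Step 5: Two-sided p-value via normal approximation = 2*(1 - Phi(|z|)) = 0.737316.
Step 6: alpha = 0.05. fail to reject H0.

R = 7, z = 0.3354, p = 0.737316, fail to reject H0.


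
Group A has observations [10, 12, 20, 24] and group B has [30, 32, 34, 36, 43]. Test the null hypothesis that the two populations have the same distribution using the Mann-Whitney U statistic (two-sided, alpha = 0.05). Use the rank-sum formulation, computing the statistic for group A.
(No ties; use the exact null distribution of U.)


Step 1: Combine and sort all 9 observations; assign midranks.
sorted (value, group): (10,X), (12,X), (20,X), (24,X), (30,Y), (32,Y), (34,Y), (36,Y), (43,Y)
ranks: 10->1, 12->2, 20->3, 24->4, 30->5, 32->6, 34->7, 36->8, 43->9
Step 2: Rank sum for X: R1 = 1 + 2 + 3 + 4 = 10.
Step 3: U_X = R1 - n1(n1+1)/2 = 10 - 4*5/2 = 10 - 10 = 0.
       U_Y = n1*n2 - U_X = 20 - 0 = 20.
Step 4: No ties, so the exact null distribution of U (based on enumerating the C(9,4) = 126 equally likely rank assignments) gives the two-sided p-value.
Step 5: p-value = 0.015873; compare to alpha = 0.05. reject H0.

U_X = 0, p = 0.015873, reject H0 at alpha = 0.05.


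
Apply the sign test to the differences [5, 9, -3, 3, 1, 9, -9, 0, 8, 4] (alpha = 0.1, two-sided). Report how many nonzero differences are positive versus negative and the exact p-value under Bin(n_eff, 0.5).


Step 1: Discard zero differences. Original n = 10; n_eff = number of nonzero differences = 9.
Nonzero differences (with sign): +5, +9, -3, +3, +1, +9, -9, +8, +4
Step 2: Count signs: positive = 7, negative = 2.
Step 3: Under H0: P(positive) = 0.5, so the number of positives S ~ Bin(9, 0.5).
Step 4: Two-sided exact p-value = sum of Bin(9,0.5) probabilities at or below the observed probability = 0.179688.
Step 5: alpha = 0.1. fail to reject H0.

n_eff = 9, pos = 7, neg = 2, p = 0.179688, fail to reject H0.


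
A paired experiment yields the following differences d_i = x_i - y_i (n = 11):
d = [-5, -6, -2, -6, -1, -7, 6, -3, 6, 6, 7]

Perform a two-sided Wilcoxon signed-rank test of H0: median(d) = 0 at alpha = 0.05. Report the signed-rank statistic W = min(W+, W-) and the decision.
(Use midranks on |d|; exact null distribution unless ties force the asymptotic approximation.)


Step 1: Drop any zero differences (none here) and take |d_i|.
|d| = [5, 6, 2, 6, 1, 7, 6, 3, 6, 6, 7]
Step 2: Midrank |d_i| (ties get averaged ranks).
ranks: |5|->4, |6|->7, |2|->2, |6|->7, |1|->1, |7|->10.5, |6|->7, |3|->3, |6|->7, |6|->7, |7|->10.5
Step 3: Attach original signs; sum ranks with positive sign and with negative sign.
W+ = 7 + 7 + 7 + 10.5 = 31.5
W- = 4 + 7 + 2 + 7 + 1 + 10.5 + 3 = 34.5
(Check: W+ + W- = 66 should equal n(n+1)/2 = 66.)
Step 4: Test statistic W = min(W+, W-) = 31.5.
Step 5: Ties in |d|, so use the tie-corrected normal approximation.
        E[W] = n(n+1)/4 = 11*12/4 = 33.
        Tie groups: |d|=6 (t=5), |d|=7 (t=2); sum(t^3 - t) = 126.
        Var[W] = n(n+1)(2n+1)/24 - sum(t^3-t)/48 = 3036/24 - 126/48 = 123.875.
        z = (W - E[W]) / sqrt(Var[W]) = (31.5 - 33) / 11.1299 = -0.1348.
        Two-sided p = 2*Phi(z) = 0.892792.
Step 6: alpha = 0.05. fail to reject H0.

W+ = 31.5, W- = 34.5, W = min = 31.5, p = 0.892792, fail to reject H0.


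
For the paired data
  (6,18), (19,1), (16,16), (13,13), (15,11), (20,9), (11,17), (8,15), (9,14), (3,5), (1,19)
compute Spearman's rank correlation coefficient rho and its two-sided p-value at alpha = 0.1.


Step 1: Rank x and y separately (midranks; no ties here).
rank(x): 6->3, 19->10, 16->9, 13->7, 15->8, 20->11, 11->6, 8->4, 9->5, 3->2, 1->1
rank(y): 18->10, 1->1, 16->8, 13->5, 11->4, 9->3, 17->9, 15->7, 14->6, 5->2, 19->11
Step 2: d_i = R_x(i) - R_y(i); compute d_i^2.
  (3-10)^2=49, (10-1)^2=81, (9-8)^2=1, (7-5)^2=4, (8-4)^2=16, (11-3)^2=64, (6-9)^2=9, (4-7)^2=9, (5-6)^2=1, (2-2)^2=0, (1-11)^2=100
sum(d^2) = 334.
Step 3: rho = 1 - 6*334 / (11*(11^2 - 1)) = 1 - 2004/1320 = -0.518182.
Step 4: Under H0, t = rho * sqrt((n-2)/(1-rho^2)) = -1.8176 ~ t(9).
Step 5: Two-sided p-value from the t-distribution with 9 df = 0.102492.
Step 6: alpha = 0.1. fail to reject H0.

rho = -0.5182, p = 0.102492, fail to reject H0 at alpha = 0.1.


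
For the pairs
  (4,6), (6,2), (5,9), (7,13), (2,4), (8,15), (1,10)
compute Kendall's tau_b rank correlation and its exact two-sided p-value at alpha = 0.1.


Step 1: Enumerate the 21 unordered pairs (i,j) with i<j and classify each by sign(x_j-x_i) * sign(y_j-y_i).
  (1,2):dx=+2,dy=-4->D; (1,3):dx=+1,dy=+3->C; (1,4):dx=+3,dy=+7->C; (1,5):dx=-2,dy=-2->C
  (1,6):dx=+4,dy=+9->C; (1,7):dx=-3,dy=+4->D; (2,3):dx=-1,dy=+7->D; (2,4):dx=+1,dy=+11->C
  (2,5):dx=-4,dy=+2->D; (2,6):dx=+2,dy=+13->C; (2,7):dx=-5,dy=+8->D; (3,4):dx=+2,dy=+4->C
  (3,5):dx=-3,dy=-5->C; (3,6):dx=+3,dy=+6->C; (3,7):dx=-4,dy=+1->D; (4,5):dx=-5,dy=-9->C
  (4,6):dx=+1,dy=+2->C; (4,7):dx=-6,dy=-3->C; (5,6):dx=+6,dy=+11->C; (5,7):dx=-1,dy=+6->D
  (6,7):dx=-7,dy=-5->C
Step 2: C = 14, D = 7, total pairs = 21.
Step 3: tau = (C - D)/(n(n-1)/2) = (14 - 7)/21 = 0.333333.
Step 4: Exact two-sided p-value (enumerate n! = 5040 permutations of y under H0): p = 0.381349.
Step 5: alpha = 0.1. fail to reject H0.

tau_b = 0.3333 (C=14, D=7), p = 0.381349, fail to reject H0.


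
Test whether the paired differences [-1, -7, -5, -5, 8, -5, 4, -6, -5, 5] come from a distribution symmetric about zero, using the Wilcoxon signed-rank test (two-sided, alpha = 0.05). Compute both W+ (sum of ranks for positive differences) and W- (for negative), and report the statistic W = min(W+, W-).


Step 1: Drop any zero differences (none here) and take |d_i|.
|d| = [1, 7, 5, 5, 8, 5, 4, 6, 5, 5]
Step 2: Midrank |d_i| (ties get averaged ranks).
ranks: |1|->1, |7|->9, |5|->5, |5|->5, |8|->10, |5|->5, |4|->2, |6|->8, |5|->5, |5|->5
Step 3: Attach original signs; sum ranks with positive sign and with negative sign.
W+ = 10 + 2 + 5 = 17
W- = 1 + 9 + 5 + 5 + 5 + 8 + 5 = 38
(Check: W+ + W- = 55 should equal n(n+1)/2 = 55.)
Step 4: Test statistic W = min(W+, W-) = 17.
Step 5: Ties in |d|, so use the tie-corrected normal approximation.
        E[W] = n(n+1)/4 = 10*11/4 = 27.5.
        Tie groups: |d|=5 (t=5); sum(t^3 - t) = 120.
        Var[W] = n(n+1)(2n+1)/24 - sum(t^3-t)/48 = 2310/24 - 120/48 = 93.75.
        z = (W - E[W]) / sqrt(Var[W]) = (17 - 27.5) / 9.6825 = -1.0844.
        Two-sided p = 2*Phi(z) = 0.278172.
Step 6: alpha = 0.05. fail to reject H0.

W+ = 17, W- = 38, W = min = 17, p = 0.278172, fail to reject H0.


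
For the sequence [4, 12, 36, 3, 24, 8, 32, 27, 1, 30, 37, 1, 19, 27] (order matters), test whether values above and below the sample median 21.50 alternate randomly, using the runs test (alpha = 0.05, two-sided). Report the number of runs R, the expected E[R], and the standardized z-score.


Step 1: Compute median = 21.50; label A = above, B = below.
Labels in order: BBABABAABAABBA  (n_A = 7, n_B = 7)
Step 2: Count runs R = 10.
Step 3: Under H0 (random ordering), E[R] = 2*n_A*n_B/(n_A+n_B) + 1 = 2*7*7/14 + 1 = 8.0000.
        Var[R] = 2*n_A*n_B*(2*n_A*n_B - n_A - n_B) / ((n_A+n_B)^2 * (n_A+n_B-1)) = 8232/2548 = 3.2308.
        SD[R] = 1.7974.
Step 4: Continuity-corrected z = (R - 0.5 - E[R]) / SD[R] = (10 - 0.5 - 8.0000) / 1.7974 = 0.8345.
Step 5: Two-sided p-value via normal approximation = 2*(1 - Phi(|z|)) = 0.403986.
Step 6: alpha = 0.05. fail to reject H0.

R = 10, z = 0.8345, p = 0.403986, fail to reject H0.


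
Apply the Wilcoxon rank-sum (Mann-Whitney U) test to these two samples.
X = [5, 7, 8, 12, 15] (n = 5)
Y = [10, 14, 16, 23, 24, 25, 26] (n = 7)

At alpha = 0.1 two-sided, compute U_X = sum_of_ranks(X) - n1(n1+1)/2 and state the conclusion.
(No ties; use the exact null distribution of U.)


Step 1: Combine and sort all 12 observations; assign midranks.
sorted (value, group): (5,X), (7,X), (8,X), (10,Y), (12,X), (14,Y), (15,X), (16,Y), (23,Y), (24,Y), (25,Y), (26,Y)
ranks: 5->1, 7->2, 8->3, 10->4, 12->5, 14->6, 15->7, 16->8, 23->9, 24->10, 25->11, 26->12
Step 2: Rank sum for X: R1 = 1 + 2 + 3 + 5 + 7 = 18.
Step 3: U_X = R1 - n1(n1+1)/2 = 18 - 5*6/2 = 18 - 15 = 3.
       U_Y = n1*n2 - U_X = 35 - 3 = 32.
Step 4: No ties, so the exact null distribution of U (based on enumerating the C(12,5) = 792 equally likely rank assignments) gives the two-sided p-value.
Step 5: p-value = 0.017677; compare to alpha = 0.1. reject H0.

U_X = 3, p = 0.017677, reject H0 at alpha = 0.1.


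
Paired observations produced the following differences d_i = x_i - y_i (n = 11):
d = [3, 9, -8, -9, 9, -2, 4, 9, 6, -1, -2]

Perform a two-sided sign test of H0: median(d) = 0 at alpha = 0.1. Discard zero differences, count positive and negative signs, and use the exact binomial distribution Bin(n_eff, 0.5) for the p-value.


Step 1: Discard zero differences. Original n = 11; n_eff = number of nonzero differences = 11.
Nonzero differences (with sign): +3, +9, -8, -9, +9, -2, +4, +9, +6, -1, -2
Step 2: Count signs: positive = 6, negative = 5.
Step 3: Under H0: P(positive) = 0.5, so the number of positives S ~ Bin(11, 0.5).
Step 4: Two-sided exact p-value = sum of Bin(11,0.5) probabilities at or below the observed probability = 1.000000.
Step 5: alpha = 0.1. fail to reject H0.

n_eff = 11, pos = 6, neg = 5, p = 1.000000, fail to reject H0.


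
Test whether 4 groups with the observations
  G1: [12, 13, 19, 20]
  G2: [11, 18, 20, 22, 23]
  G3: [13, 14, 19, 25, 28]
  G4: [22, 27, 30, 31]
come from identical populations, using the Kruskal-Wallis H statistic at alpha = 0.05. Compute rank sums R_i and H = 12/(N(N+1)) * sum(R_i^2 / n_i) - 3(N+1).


Step 1: Combine all N = 18 observations and assign midranks.
sorted (value, group, rank): (11,G2,1), (12,G1,2), (13,G1,3.5), (13,G3,3.5), (14,G3,5), (18,G2,6), (19,G1,7.5), (19,G3,7.5), (20,G1,9.5), (20,G2,9.5), (22,G2,11.5), (22,G4,11.5), (23,G2,13), (25,G3,14), (27,G4,15), (28,G3,16), (30,G4,17), (31,G4,18)
Step 2: Sum ranks within each group.
R_1 = 22.5 (n_1 = 4)
R_2 = 41 (n_2 = 5)
R_3 = 46 (n_3 = 5)
R_4 = 61.5 (n_4 = 4)
Step 3: H = 12/(N(N+1)) * sum(R_i^2/n_i) - 3(N+1)
     = 12/(18*19) * (22.5^2/4 + 41^2/5 + 46^2/5 + 61.5^2/4) - 3*19
     = 0.035088 * 1831.53 - 57
     = 7.264035.
Step 4: Ties present; correction factor C = 1 - 24/(18^3 - 18) = 0.995872. Corrected H = 7.264035 / 0.995872 = 7.294145.
Step 5: Under H0, H ~ chi^2(3); p-value = 0.063090.
Step 6: alpha = 0.05. fail to reject H0.

H = 7.2941, df = 3, p = 0.063090, fail to reject H0.


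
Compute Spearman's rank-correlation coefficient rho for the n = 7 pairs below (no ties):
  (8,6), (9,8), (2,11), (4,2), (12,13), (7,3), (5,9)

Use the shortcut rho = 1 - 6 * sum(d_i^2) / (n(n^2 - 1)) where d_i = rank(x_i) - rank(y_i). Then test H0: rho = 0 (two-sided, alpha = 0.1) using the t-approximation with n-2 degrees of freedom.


Step 1: Rank x and y separately (midranks; no ties here).
rank(x): 8->5, 9->6, 2->1, 4->2, 12->7, 7->4, 5->3
rank(y): 6->3, 8->4, 11->6, 2->1, 13->7, 3->2, 9->5
Step 2: d_i = R_x(i) - R_y(i); compute d_i^2.
  (5-3)^2=4, (6-4)^2=4, (1-6)^2=25, (2-1)^2=1, (7-7)^2=0, (4-2)^2=4, (3-5)^2=4
sum(d^2) = 42.
Step 3: rho = 1 - 6*42 / (7*(7^2 - 1)) = 1 - 252/336 = 0.250000.
Step 4: Under H0, t = rho * sqrt((n-2)/(1-rho^2)) = 0.5774 ~ t(5).
Step 5: Two-sided p-value from the t-distribution with 5 df = 0.588724.
Step 6: alpha = 0.1. fail to reject H0.

rho = 0.2500, p = 0.588724, fail to reject H0 at alpha = 0.1.


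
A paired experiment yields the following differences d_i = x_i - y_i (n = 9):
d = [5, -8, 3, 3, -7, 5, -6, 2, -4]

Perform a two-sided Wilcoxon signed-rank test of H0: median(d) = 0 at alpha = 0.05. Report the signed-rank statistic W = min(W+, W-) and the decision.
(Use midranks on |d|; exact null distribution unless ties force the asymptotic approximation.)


Step 1: Drop any zero differences (none here) and take |d_i|.
|d| = [5, 8, 3, 3, 7, 5, 6, 2, 4]
Step 2: Midrank |d_i| (ties get averaged ranks).
ranks: |5|->5.5, |8|->9, |3|->2.5, |3|->2.5, |7|->8, |5|->5.5, |6|->7, |2|->1, |4|->4
Step 3: Attach original signs; sum ranks with positive sign and with negative sign.
W+ = 5.5 + 2.5 + 2.5 + 5.5 + 1 = 17
W- = 9 + 8 + 7 + 4 = 28
(Check: W+ + W- = 45 should equal n(n+1)/2 = 45.)
Step 4: Test statistic W = min(W+, W-) = 17.
Step 5: Ties in |d|, so use the tie-corrected normal approximation.
        E[W] = n(n+1)/4 = 9*10/4 = 22.5.
        Tie groups: |d|=3 (t=2), |d|=5 (t=2); sum(t^3 - t) = 12.
        Var[W] = n(n+1)(2n+1)/24 - sum(t^3-t)/48 = 1710/24 - 12/48 = 71.
        z = (W - E[W]) / sqrt(Var[W]) = (17 - 22.5) / 8.4261 = -0.6527.
        Two-sided p = 2*Phi(z) = 0.513930.
Step 6: alpha = 0.05. fail to reject H0.

W+ = 17, W- = 28, W = min = 17, p = 0.513930, fail to reject H0.


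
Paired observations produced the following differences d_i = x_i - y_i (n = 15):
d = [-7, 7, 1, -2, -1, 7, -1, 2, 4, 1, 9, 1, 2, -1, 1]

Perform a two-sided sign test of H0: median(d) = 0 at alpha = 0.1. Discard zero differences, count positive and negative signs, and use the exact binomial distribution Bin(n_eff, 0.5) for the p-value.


Step 1: Discard zero differences. Original n = 15; n_eff = number of nonzero differences = 15.
Nonzero differences (with sign): -7, +7, +1, -2, -1, +7, -1, +2, +4, +1, +9, +1, +2, -1, +1
Step 2: Count signs: positive = 10, negative = 5.
Step 3: Under H0: P(positive) = 0.5, so the number of positives S ~ Bin(15, 0.5).
Step 4: Two-sided exact p-value = sum of Bin(15,0.5) probabilities at or below the observed probability = 0.301758.
Step 5: alpha = 0.1. fail to reject H0.

n_eff = 15, pos = 10, neg = 5, p = 0.301758, fail to reject H0.


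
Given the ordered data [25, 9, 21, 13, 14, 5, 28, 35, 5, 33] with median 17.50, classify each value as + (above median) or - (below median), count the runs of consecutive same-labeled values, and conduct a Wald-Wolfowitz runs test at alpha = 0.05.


Step 1: Compute median = 17.50; label A = above, B = below.
Labels in order: ABABBBAABA  (n_A = 5, n_B = 5)
Step 2: Count runs R = 7.
Step 3: Under H0 (random ordering), E[R] = 2*n_A*n_B/(n_A+n_B) + 1 = 2*5*5/10 + 1 = 6.0000.
        Var[R] = 2*n_A*n_B*(2*n_A*n_B - n_A - n_B) / ((n_A+n_B)^2 * (n_A+n_B-1)) = 2000/900 = 2.2222.
        SD[R] = 1.4907.
Step 4: Continuity-corrected z = (R - 0.5 - E[R]) / SD[R] = (7 - 0.5 - 6.0000) / 1.4907 = 0.3354.
Step 5: Two-sided p-value via normal approximation = 2*(1 - Phi(|z|)) = 0.737316.
Step 6: alpha = 0.05. fail to reject H0.

R = 7, z = 0.3354, p = 0.737316, fail to reject H0.


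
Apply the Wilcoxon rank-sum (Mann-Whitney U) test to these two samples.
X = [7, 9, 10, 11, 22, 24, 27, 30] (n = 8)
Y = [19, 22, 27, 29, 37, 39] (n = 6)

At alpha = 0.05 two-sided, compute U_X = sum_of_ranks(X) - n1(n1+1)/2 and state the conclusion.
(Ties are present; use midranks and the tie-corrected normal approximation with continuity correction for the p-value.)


Step 1: Combine and sort all 14 observations; assign midranks.
sorted (value, group): (7,X), (9,X), (10,X), (11,X), (19,Y), (22,X), (22,Y), (24,X), (27,X), (27,Y), (29,Y), (30,X), (37,Y), (39,Y)
ranks: 7->1, 9->2, 10->3, 11->4, 19->5, 22->6.5, 22->6.5, 24->8, 27->9.5, 27->9.5, 29->11, 30->12, 37->13, 39->14
Step 2: Rank sum for X: R1 = 1 + 2 + 3 + 4 + 6.5 + 8 + 9.5 + 12 = 46.
Step 3: U_X = R1 - n1(n1+1)/2 = 46 - 8*9/2 = 46 - 36 = 10.
       U_Y = n1*n2 - U_X = 48 - 10 = 38.
Step 4: Ties are present, so use the tie-corrected normal approximation (with continuity correction) for the p-value.
Step 5: p-value = 0.080692; compare to alpha = 0.05. fail to reject H0.

U_X = 10, p = 0.080692, fail to reject H0 at alpha = 0.05.
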